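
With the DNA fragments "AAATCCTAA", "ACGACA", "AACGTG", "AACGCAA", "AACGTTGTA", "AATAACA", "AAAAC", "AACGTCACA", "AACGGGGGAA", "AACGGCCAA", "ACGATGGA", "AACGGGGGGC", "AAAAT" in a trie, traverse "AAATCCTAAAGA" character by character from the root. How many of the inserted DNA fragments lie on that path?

1

Check each prefix of "AAATCCTAAAGA" against the stored set — each match is an end-marker on the path.
Prefixes of the query that are stored words: "AAATCCTAA"
Count: 1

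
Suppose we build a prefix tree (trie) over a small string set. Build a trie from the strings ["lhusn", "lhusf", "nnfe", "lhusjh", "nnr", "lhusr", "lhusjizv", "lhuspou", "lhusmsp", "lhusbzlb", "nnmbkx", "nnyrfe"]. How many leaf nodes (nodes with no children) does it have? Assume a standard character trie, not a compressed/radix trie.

A leaf is a node with no children — equivalently, the end of a word that is not a proper prefix of any other stored word.
Those words: "lhusbzlb", "lhusf", "lhusjh", "lhusjizv", "lhusmsp", "lhusn", "lhuspou", "lhusr", "nnfe", "nnmbkx", "nnr", "nnyrfe"
Leaf count: 12

12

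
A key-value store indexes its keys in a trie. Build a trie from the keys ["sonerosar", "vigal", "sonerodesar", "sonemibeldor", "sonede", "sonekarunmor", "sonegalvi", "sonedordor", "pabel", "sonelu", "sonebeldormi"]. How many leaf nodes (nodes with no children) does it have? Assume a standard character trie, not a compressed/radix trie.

11

Leaves are exactly the stored words that no other stored word extends.
Those words: "pabel", "sonebeldormi", "sonede", "sonedordor", "sonegalvi", "sonekarunmor", "sonelu", "sonemibeldor", "sonerodesar", "sonerosar", "vigal"
Leaf count: 11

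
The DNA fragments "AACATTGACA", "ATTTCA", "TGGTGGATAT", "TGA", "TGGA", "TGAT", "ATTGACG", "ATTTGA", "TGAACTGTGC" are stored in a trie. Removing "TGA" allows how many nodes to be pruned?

After clearing the end-marker at "TGA", prune upward until reaching a node still needed by another word.
Every node on "TGA" is still needed (e.g. by "TGAT"), so nothing is freed.
Nodes removed: 0

0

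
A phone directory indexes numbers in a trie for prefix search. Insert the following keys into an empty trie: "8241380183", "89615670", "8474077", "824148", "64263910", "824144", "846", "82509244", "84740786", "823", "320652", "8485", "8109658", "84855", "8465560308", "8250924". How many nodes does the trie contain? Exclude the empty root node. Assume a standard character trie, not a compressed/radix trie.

66

For each word, the new-node count is its length minus the longest prefix already in the trie:
  "8241380183" → 10 new (8, 2, 4, 1, 3, 8, 0, 1, 8, 3)
  "89615670" → prefix "8" already present; 7 new (9, 6, 1, 5, 6, 7, 0)
  "8474077" → prefix "8" already present; 6 new (4, 7, 4, 0, 7, 7)
  "824148" → prefix "8241" already present; 2 new (4, 8)
  "64263910" → 8 new (6, 4, 2, 6, 3, 9, 1, 0)
  "824144" → prefix "82414" already present; 1 new (4)
  "846" → prefix "84" already present; 1 new (6)
  "82509244" → prefix "82" already present; 6 new (5, 0, 9, 2, 4, 4)
  "84740786" → prefix "847407" already present; 2 new (8, 6)
  "823" → prefix "82" already present; 1 new (3)
  "320652" → 6 new (3, 2, 0, 6, 5, 2)
  "8485" → prefix "84" already present; 2 new (8, 5)
  "8109658" → prefix "8" already present; 6 new (1, 0, 9, 6, 5, 8)
  "84855" → prefix "8485" already present; 1 new (5)
  "8465560308" → prefix "846" already present; 7 new (5, 5, 6, 0, 3, 0, 8)
  "8250924" → prefix "8250924" already present; 0 new (none)
Total nodes = 10 + 7 + 6 + 2 + 8 + 1 + 1 + 6 + 2 + 1 + 6 + 2 + 6 + 1 + 7 + 0 = 66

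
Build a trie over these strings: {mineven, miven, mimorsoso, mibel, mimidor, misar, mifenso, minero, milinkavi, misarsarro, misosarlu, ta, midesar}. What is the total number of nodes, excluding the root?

Count nodes per top-level branch (shared prefixes stored once):
  'm'-branch (mibel, midesar, mifenso, milinkavi, mimidor, mimorsoso, minero, mineven, misar, misarsarro, misosarlu, miven): 57 nodes
  't'-branch (ta): 2 nodes
Sum: 59

59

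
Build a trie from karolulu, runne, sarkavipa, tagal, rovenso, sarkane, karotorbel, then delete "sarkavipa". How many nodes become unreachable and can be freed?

4

Walk "sarkavipa" from the leaf back toward the root, removing each node that no remaining word uses.
The suffix "vipa" (4 nodes) is used only by "sarkavipa"; the node for "sarka" still has the child "n", so pruning stops there.
Nodes removed: 4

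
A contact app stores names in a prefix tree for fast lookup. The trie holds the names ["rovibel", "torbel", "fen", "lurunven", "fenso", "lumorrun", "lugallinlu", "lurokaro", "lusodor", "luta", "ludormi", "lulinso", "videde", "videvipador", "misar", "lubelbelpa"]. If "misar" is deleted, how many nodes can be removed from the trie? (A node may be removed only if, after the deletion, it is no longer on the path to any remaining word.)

Walk "misar" from the leaf back toward the root, removing each node that no remaining word uses.
No other word shares any prefix with "misar", so all 5 of its nodes go.
Nodes removed: 5

5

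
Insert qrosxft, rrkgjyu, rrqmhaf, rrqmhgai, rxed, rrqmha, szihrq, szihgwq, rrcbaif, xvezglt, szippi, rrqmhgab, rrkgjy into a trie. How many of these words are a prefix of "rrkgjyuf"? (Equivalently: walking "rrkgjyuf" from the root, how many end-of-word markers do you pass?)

2

Traverse "rrkgjyuf" character by character; count nodes along the way that are marked as word ends.
Prefixes of the query that are stored words: "rrkgjy", "rrkgjyu"
Count: 2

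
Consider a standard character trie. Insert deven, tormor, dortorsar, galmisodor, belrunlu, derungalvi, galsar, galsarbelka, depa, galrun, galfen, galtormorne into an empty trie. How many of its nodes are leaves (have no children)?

11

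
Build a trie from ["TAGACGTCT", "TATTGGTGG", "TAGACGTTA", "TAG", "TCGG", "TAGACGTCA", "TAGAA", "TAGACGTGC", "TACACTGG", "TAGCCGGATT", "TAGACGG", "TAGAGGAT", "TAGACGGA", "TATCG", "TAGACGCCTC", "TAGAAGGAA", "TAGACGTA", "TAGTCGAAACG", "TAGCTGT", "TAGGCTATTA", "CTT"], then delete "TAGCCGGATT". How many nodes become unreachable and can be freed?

6

After clearing the end-marker at "TAGCCGGATT", prune upward until reaching a node still needed by another word.
The suffix "CGGATT" (6 nodes) is used only by "TAGCCGGATT"; the node for "TAGC" still has the child "T", so pruning stops there.
Nodes removed: 6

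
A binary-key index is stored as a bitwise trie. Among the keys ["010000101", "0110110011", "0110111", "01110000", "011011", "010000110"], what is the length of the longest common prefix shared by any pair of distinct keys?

7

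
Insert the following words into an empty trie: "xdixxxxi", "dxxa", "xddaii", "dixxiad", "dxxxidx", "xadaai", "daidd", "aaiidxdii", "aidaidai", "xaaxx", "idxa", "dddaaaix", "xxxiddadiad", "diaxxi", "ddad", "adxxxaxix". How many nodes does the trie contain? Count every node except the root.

89

For each word, the new-node count is its length minus the longest prefix already in the trie:
  "xdixxxxi" → 8 new (x, d, i, x, x, x, x, i)
  "dxxa" → 4 new (d, x, x, a)
  "xddaii" → prefix "xd" already present; 4 new (d, a, i, i)
  "dixxiad" → prefix "d" already present; 6 new (i, x, x, i, a, d)
  "dxxxidx" → prefix "dxx" already present; 4 new (x, i, d, x)
  "xadaai" → prefix "x" already present; 5 new (a, d, a, a, i)
  "daidd" → prefix "d" already present; 4 new (a, i, d, d)
  "aaiidxdii" → 9 new (a, a, i, i, d, x, d, i, i)
  "aidaidai" → prefix "a" already present; 7 new (i, d, a, i, d, a, i)
  "xaaxx" → prefix "xa" already present; 3 new (a, x, x)
  "idxa" → 4 new (i, d, x, a)
  "dddaaaix" → prefix "d" already present; 7 new (d, d, a, a, a, i, x)
  "xxxiddadiad" → prefix "x" already present; 10 new (x, x, i, d, d, a, d, i, a, d)
  "diaxxi" → prefix "di" already present; 4 new (a, x, x, i)
  "ddad" → prefix "dd" already present; 2 new (a, d)
  "adxxxaxix" → prefix "a" already present; 8 new (d, x, x, x, a, x, i, x)
Total nodes = 8 + 4 + 4 + 6 + 4 + 5 + 4 + 9 + 7 + 3 + 4 + 7 + 10 + 4 + 2 + 8 = 89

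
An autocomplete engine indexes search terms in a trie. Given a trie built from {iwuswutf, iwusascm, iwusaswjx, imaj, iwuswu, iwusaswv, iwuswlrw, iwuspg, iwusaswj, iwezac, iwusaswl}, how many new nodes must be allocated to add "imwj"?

2

Walking "imwj" from the root, the first 2 characters ("im") follow existing edges; "w" is the first miss.
New nodes needed: |"imwj"| − 2 = 4 − 2 = 2.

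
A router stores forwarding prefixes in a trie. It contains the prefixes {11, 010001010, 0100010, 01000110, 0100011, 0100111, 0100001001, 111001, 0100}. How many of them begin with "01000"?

5

Filter for entries beginning with "01000":
Matches: "0100001001", "0100010", "010001010", "0100011", "01000110"
Count: 5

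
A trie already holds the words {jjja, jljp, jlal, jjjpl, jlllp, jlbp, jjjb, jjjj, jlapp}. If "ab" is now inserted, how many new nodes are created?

Nothing in the trie begins with "a"; the whole of "ab" is new.
2 − 0 = 2 new nodes.

2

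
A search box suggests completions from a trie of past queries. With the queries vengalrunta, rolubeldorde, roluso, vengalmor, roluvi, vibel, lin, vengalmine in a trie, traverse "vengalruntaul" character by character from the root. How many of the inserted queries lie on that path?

1

Check each prefix of "vengalruntaul" against the stored set — each match is an end-marker on the path.
Prefixes of the query that are stored words: "vengalrunta"
Count: 1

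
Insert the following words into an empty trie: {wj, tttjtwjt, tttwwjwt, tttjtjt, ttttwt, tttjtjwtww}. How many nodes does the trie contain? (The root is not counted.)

24

Trie structure (* marks end of a word):
(root)
├─ t
│  └─ t
│     └─ t
│        ├─ j
│        │  └─ t
│        │     ├─ j
│        │     │  ├─ t *
│        │     │  └─ w
│        │     │     └─ t
│        │     │        └─ w
│        │     │           └─ w *
│        │     └─ w
│        │        └─ j
│        │           └─ t *
│        ├─ t
│        │  └─ w
│        │     └─ t *
│        └─ w
│           └─ w
│              └─ j
│                 └─ w
│                    └─ t *
└─ w
   └─ j *
Counting every labelled node above: 24.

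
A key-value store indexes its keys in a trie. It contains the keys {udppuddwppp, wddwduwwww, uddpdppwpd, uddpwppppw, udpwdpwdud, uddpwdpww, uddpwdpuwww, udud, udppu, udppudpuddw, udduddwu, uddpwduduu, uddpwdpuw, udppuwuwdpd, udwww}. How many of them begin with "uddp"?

6

Filter for entries beginning with "uddp":
Matches: "uddpdppwpd", "uddpwdpuw", "uddpwdpuwww", "uddpwdpww", "uddpwduduu", "uddpwppppw"
Count: 6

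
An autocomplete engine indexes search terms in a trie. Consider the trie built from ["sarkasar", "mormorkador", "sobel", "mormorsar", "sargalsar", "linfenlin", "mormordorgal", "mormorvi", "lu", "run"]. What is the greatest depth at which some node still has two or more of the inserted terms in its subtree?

6

Look for the deepest trie node that still has at least two words in its subtree.
"mormordorgal" and "mormorkador" agree on "mormor" (6 characters) before diverging; nothing deeper is shared.
Longest shared-prefix length: 6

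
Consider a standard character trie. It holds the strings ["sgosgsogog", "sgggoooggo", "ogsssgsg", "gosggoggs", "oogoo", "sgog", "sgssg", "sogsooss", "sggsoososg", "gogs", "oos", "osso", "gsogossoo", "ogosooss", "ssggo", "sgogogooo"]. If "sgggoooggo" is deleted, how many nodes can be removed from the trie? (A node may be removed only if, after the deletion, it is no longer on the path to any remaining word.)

Walk "sgggoooggo" from the leaf back toward the root, removing each node that no remaining word uses.
The suffix "goooggo" (7 nodes) is used only by "sgggoooggo"; the node for "sgg" still has the child "s", so pruning stops there.
Nodes removed: 7

7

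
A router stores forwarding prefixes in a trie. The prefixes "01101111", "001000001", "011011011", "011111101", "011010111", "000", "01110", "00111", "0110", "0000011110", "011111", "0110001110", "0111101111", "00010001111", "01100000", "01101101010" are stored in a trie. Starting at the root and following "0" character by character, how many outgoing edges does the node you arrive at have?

Walk "0" from the root, arriving at one node.
Characters that immediately follow "0" among the stored strings: {0, 1}.
That node has 2 child edges.

2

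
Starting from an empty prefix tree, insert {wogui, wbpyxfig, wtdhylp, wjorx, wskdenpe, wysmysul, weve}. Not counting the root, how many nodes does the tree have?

39

Trie structure (* marks end of a word):
(root)
└─ w
   ├─ b
   │  └─ p
   │     └─ y
   │        └─ x
   │           └─ f
   │              └─ i
   │                 └─ g *
   ├─ e
   │  └─ v
   │     └─ e *
   ├─ j
   │  └─ o
   │     └─ r
   │        └─ x *
   ├─ o
   │  └─ g
   │     └─ u
   │        └─ i *
   ├─ s
   │  └─ k
   │     └─ d
   │        └─ e
   │           └─ n
   │              └─ p
   │                 └─ e *
   ├─ t
   │  └─ d
   │     └─ h
   │        └─ y
   │           └─ l
   │              └─ p *
   └─ y
      └─ s
         └─ m
            └─ y
               └─ s
                  └─ u
                     └─ l *
Counting every labelled node above: 39.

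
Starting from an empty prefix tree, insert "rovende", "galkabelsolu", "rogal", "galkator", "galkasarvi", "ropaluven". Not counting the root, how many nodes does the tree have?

Insert word by word; a character creates a node only if that edge doesn't already exist:
  "rovende" → 7 new (r, o, v, e, n, d, e)
  "galkabelsolu" → 12 new (g, a, l, k, a, b, e, l, s, o, l, u)
  "rogal" → prefix "ro" already present; 3 new (g, a, l)
  "galkator" → prefix "galka" already present; 3 new (t, o, r)
  "galkasarvi" → prefix "galka" already present; 5 new (s, a, r, v, i)
  "ropaluven" → prefix "ro" already present; 7 new (p, a, l, u, v, e, n)
Total nodes = 7 + 12 + 3 + 3 + 5 + 7 = 37

37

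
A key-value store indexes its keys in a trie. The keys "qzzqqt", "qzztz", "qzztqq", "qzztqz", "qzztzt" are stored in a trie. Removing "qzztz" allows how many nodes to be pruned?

0

A node on "qzztz"'s path can go only if nothing else ends at it or branches off below it.
Every node on "qzztz" is still needed (e.g. by "qzztzt"), so nothing is freed.
Nodes removed: 0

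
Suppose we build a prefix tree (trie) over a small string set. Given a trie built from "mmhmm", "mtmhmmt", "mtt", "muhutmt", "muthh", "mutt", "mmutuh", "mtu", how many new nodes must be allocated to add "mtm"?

"mtm" is already a full path in the trie; only an end-marker is added.
No new nodes are needed: 0.

0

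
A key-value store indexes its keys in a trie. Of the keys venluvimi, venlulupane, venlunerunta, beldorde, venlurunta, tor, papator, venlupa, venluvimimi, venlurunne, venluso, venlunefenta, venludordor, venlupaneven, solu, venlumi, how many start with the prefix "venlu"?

12

Filter for entries beginning with "venlu":
Matches: "venludordor", "venlulupane", "venlumi", "venlunefenta", "venlunerunta", "venlupa", "venlupaneven", "venlurunne", "venlurunta", "venluso", "venluvimi", "venluvimimi"
Count: 12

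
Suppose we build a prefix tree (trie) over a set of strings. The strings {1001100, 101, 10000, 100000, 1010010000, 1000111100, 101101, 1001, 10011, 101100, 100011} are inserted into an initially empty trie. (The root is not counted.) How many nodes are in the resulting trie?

28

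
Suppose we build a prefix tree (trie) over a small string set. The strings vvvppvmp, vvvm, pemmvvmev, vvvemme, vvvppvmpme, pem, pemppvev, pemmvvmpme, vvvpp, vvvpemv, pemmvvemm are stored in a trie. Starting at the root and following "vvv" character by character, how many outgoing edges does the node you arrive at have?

Walk "vvv" from the root, arriving at one node.
Characters that immediately follow "vvv" among the stored strings: {e, m, p}.
That node has 3 child edges.

3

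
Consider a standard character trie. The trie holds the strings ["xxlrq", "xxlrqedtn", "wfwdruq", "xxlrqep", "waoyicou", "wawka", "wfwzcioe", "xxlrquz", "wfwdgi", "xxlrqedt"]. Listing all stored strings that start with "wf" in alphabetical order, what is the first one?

wfwdgi

Filter for "wf…" and sort: "wfwdgi", "wfwdruq", "wfwzcioe"
The 1st is wfwdgi.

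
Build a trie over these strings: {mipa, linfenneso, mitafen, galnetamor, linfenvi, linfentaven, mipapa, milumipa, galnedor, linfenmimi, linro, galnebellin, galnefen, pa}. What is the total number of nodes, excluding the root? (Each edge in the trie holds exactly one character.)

64

Insert word by word; a character creates a node only if that edge doesn't already exist:
  "mipa" → 4 new (m, i, p, a)
  "linfenneso" → 10 new (l, i, n, f, e, n, n, e, s, o)
  "mitafen" → prefix "mi" already present; 5 new (t, a, f, e, n)
  "galnetamor" → 10 new (g, a, l, n, e, t, a, m, o, r)
  "linfenvi" → prefix "linfen" already present; 2 new (v, i)
  "linfentaven" → prefix "linfen" already present; 5 new (t, a, v, e, n)
  "mipapa" → prefix "mipa" already present; 2 new (p, a)
  "milumipa" → prefix "mi" already present; 6 new (l, u, m, i, p, a)
  "galnedor" → prefix "galne" already present; 3 new (d, o, r)
  "linfenmimi" → prefix "linfen" already present; 4 new (m, i, m, i)
  "linro" → prefix "lin" already present; 2 new (r, o)
  "galnebellin" → prefix "galne" already present; 6 new (b, e, l, l, i, n)
  "galnefen" → prefix "galne" already present; 3 new (f, e, n)
  "pa" → 2 new (p, a)
Total nodes = 4 + 10 + 5 + 10 + 2 + 5 + 2 + 6 + 3 + 4 + 2 + 6 + 3 + 2 = 64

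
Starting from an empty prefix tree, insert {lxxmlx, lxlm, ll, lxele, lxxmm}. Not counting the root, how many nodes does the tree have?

Insert word by word; a character creates a node only if that edge doesn't already exist:
  "lxxmlx" → 6 new (l, x, x, m, l, x)
  "lxlm" → prefix "lx" already present; 2 new (l, m)
  "ll" → prefix "l" already present; 1 new (l)
  "lxele" → prefix "lx" already present; 3 new (e, l, e)
  "lxxmm" → prefix "lxxm" already present; 1 new (m)
Total nodes = 6 + 2 + 1 + 3 + 1 = 13

13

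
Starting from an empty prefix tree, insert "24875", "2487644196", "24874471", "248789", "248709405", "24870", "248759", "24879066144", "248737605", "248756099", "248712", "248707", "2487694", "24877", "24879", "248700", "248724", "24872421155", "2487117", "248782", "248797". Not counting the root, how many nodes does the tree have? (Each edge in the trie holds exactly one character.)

Trace insertions, counting only characters that open a new branch:
  "24875" → 5 new (2, 4, 8, 7, 5)
  "2487644196" → prefix "2487" already present; 6 new (6, 4, 4, 1, 9, 6)
  "24874471" → prefix "2487" already present; 4 new (4, 4, 7, 1)
  "248789" → prefix "2487" already present; 2 new (8, 9)
  "248709405" → prefix "2487" already present; 5 new (0, 9, 4, 0, 5)
  "24870" → prefix "24870" already present; 0 new (none)
  "248759" → prefix "24875" already present; 1 new (9)
  "24879066144" → prefix "2487" already present; 7 new (9, 0, 6, 6, 1, 4, 4)
  "248737605" → prefix "2487" already present; 5 new (3, 7, 6, 0, 5)
  "248756099" → prefix "24875" already present; 4 new (6, 0, 9, 9)
  "248712" → prefix "2487" already present; 2 new (1, 2)
  "248707" → prefix "24870" already present; 1 new (7)
  "2487694" → prefix "24876" already present; 2 new (9, 4)
  "24877" → prefix "2487" already present; 1 new (7)
  "24879" → prefix "24879" already present; 0 new (none)
  "248700" → prefix "24870" already present; 1 new (0)
  "248724" → prefix "2487" already present; 2 new (2, 4)
  "24872421155" → prefix "248724" already present; 5 new (2, 1, 1, 5, 5)
  "2487117" → prefix "24871" already present; 2 new (1, 7)
  "248782" → prefix "24878" already present; 1 new (2)
  "248797" → prefix "24879" already present; 1 new (7)
Total nodes = 5 + 6 + 4 + 2 + 5 + 0 + 1 + 7 + 5 + 4 + 2 + 1 + 2 + 1 + 0 + 1 + 2 + 5 + 2 + 1 + 1 = 57

57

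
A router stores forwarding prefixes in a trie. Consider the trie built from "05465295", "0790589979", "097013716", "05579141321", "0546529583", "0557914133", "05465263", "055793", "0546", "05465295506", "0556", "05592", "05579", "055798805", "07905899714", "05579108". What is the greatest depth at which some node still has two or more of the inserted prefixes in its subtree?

9

The deepest shared node is where two words last agree before diverging.
e.g. "05579141321" and "0557914133" share the prefix "055791413" of length 9; no pair shares a longer one.
Longest shared-prefix length: 9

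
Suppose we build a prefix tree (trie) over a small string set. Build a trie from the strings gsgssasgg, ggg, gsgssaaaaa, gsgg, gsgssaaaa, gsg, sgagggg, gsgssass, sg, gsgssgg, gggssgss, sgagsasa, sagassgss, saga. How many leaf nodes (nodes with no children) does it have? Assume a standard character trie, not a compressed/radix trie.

9

A leaf is a node with no children — equivalently, the end of a word that is not a proper prefix of any other stored word.
Those words: "gggssgss", "gsgg", "gsgssaaaaa", "gsgssasgg", "gsgssass", "gsgssgg", "sagassgss", "sgagggg", "sgagsasa"
Leaf count: 9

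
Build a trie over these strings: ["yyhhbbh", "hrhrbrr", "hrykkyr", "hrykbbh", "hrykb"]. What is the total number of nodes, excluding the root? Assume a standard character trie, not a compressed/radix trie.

Insert word by word; a character creates a node only if that edge doesn't already exist:
  "yyhhbbh" → 7 new (y, y, h, h, b, b, h)
  "hrhrbrr" → 7 new (h, r, h, r, b, r, r)
  "hrykkyr" → prefix "hr" already present; 5 new (y, k, k, y, r)
  "hrykbbh" → prefix "hryk" already present; 3 new (b, b, h)
  "hrykb" → prefix "hrykb" already present; 0 new (none)
Total nodes = 7 + 7 + 5 + 3 + 0 = 22

22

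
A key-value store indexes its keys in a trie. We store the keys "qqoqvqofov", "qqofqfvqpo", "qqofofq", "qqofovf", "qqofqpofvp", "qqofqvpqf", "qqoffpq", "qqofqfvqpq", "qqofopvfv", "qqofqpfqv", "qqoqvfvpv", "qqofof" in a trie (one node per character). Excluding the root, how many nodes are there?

46

For each word, the new-node count is its length minus the longest prefix already in the trie:
  "qqoqvqofov" → 10 new (q, q, o, q, v, q, o, f, o, v)
  "qqofqfvqpo" → prefix "qqo" already present; 7 new (f, q, f, v, q, p, o)
  "qqofofq" → prefix "qqof" already present; 3 new (o, f, q)
  "qqofovf" → prefix "qqofo" already present; 2 new (v, f)
  "qqofqpofvp" → prefix "qqofq" already present; 5 new (p, o, f, v, p)
  "qqofqvpqf" → prefix "qqofq" already present; 4 new (v, p, q, f)
  "qqoffpq" → prefix "qqof" already present; 3 new (f, p, q)
  "qqofqfvqpq" → prefix "qqofqfvqp" already present; 1 new (q)
  "qqofopvfv" → prefix "qqofo" already present; 4 new (p, v, f, v)
  "qqofqpfqv" → prefix "qqofqp" already present; 3 new (f, q, v)
  "qqoqvfvpv" → prefix "qqoqv" already present; 4 new (f, v, p, v)
  "qqofof" → prefix "qqofof" already present; 0 new (none)
Total nodes = 10 + 7 + 3 + 2 + 5 + 4 + 3 + 1 + 4 + 3 + 4 + 0 = 46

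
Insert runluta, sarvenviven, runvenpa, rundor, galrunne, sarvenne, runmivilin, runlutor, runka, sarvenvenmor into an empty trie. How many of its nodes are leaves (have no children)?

Leaves are exactly the stored words that no other stored word extends.
Those words: "galrunne", "rundor", "runka", "runluta", "runlutor", "runmivilin", "runvenpa", "sarvenne", "sarvenvenmor", "sarvenviven"
Leaf count: 10

10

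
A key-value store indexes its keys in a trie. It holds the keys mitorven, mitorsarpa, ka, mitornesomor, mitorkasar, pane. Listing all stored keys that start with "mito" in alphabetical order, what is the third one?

Words with prefix "mito", in lexicographic order: "mitorkasar", "mitornesomor", "mitorsarpa", "mitorven"
Position 3: mitorsarpa

mitorsarpa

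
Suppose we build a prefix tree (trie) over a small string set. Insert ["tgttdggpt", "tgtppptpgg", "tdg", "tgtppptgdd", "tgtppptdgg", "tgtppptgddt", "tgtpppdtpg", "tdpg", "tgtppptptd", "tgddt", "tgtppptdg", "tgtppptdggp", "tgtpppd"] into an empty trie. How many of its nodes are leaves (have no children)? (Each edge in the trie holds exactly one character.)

Leaves are exactly the stored words that no other stored word extends.
Those words: "tdg", "tdpg", "tgddt", "tgtpppdtpg", "tgtppptdggp", "tgtppptgddt", "tgtppptpgg", "tgtppptptd", "tgttdggpt"
Leaf count: 9

9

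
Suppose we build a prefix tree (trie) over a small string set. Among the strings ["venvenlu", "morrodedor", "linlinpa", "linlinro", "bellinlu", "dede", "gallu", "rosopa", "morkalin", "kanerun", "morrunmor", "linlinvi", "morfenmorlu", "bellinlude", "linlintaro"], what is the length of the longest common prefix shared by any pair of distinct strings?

8

Equivalently: take the maximum, over all pairs, of their longest common prefix length.
e.g. "bellinlu" and "bellinlude" share the prefix "bellinlu" of length 8; no pair shares a longer one.
Longest shared-prefix length: 8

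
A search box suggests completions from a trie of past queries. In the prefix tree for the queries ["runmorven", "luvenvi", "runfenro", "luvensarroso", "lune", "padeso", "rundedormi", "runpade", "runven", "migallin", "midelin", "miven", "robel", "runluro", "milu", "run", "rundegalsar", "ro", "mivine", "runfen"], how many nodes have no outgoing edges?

17

A leaf is a node with no children — equivalently, the end of a word that is not a proper prefix of any other stored word.
Those words: "lune", "luvensarroso", "luvenvi", "midelin", "migallin", "milu", "miven", "mivine", "padeso", "robel", "rundedormi", "rundegalsar", "runfenro", "runluro", "runmorven", "runpade", "runven"
Leaf count: 17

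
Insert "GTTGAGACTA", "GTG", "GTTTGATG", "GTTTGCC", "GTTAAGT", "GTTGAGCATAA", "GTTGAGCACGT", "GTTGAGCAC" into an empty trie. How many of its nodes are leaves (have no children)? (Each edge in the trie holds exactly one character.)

Leaves are exactly the stored words that no other stored word extends.
Those words: "GTG", "GTTAAGT", "GTTGAGACTA", "GTTGAGCACGT", "GTTGAGCATAA", "GTTTGATG", "GTTTGCC"
Leaf count: 7

7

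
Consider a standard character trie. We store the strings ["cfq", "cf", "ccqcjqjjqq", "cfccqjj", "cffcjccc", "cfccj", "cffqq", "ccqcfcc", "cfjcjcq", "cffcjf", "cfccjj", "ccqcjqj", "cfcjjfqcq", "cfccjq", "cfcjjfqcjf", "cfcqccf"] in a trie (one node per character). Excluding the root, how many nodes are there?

49

Count nodes per top-level branch (shared prefixes stored once):
  'c'-branch (ccqcfcc, ccqcjqj, ccqcjqjjqq, cf, cfccj, cfccjj, cfccjq, cfccqjj, cfcjjfqcjf, cfcjjfqcq, cfcqccf, cffcjccc, cffcjf, cffqq, cfjcjcq, cfq): 49 nodes
Sum: 49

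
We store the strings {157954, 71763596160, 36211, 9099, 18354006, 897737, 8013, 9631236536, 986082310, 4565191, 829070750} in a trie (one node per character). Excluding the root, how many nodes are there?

74

Trace insertions, counting only characters that open a new branch:
  "157954" → 6 new (1, 5, 7, 9, 5, 4)
  "71763596160" → 11 new (7, 1, 7, 6, 3, 5, 9, 6, 1, 6, 0)
  "36211" → 5 new (3, 6, 2, 1, 1)
  "9099" → 4 new (9, 0, 9, 9)
  "18354006" → prefix "1" already present; 7 new (8, 3, 5, 4, 0, 0, 6)
  "897737" → 6 new (8, 9, 7, 7, 3, 7)
  "8013" → prefix "8" already present; 3 new (0, 1, 3)
  "9631236536" → prefix "9" already present; 9 new (6, 3, 1, 2, 3, 6, 5, 3, 6)
  "986082310" → prefix "9" already present; 8 new (8, 6, 0, 8, 2, 3, 1, 0)
  "4565191" → 7 new (4, 5, 6, 5, 1, 9, 1)
  "829070750" → prefix "8" already present; 8 new (2, 9, 0, 7, 0, 7, 5, 0)
Total nodes = 6 + 11 + 5 + 4 + 7 + 6 + 3 + 9 + 8 + 7 + 8 = 74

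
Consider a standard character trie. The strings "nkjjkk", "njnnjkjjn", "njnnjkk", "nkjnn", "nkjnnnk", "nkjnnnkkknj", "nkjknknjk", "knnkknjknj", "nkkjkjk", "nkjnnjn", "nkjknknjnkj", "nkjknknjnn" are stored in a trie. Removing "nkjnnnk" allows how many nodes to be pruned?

0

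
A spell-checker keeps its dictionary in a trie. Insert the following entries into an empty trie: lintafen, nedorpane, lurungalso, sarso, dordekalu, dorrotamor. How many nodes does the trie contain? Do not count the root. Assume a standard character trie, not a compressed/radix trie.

47

Trace insertions, counting only characters that open a new branch:
  "lintafen" → 8 new (l, i, n, t, a, f, e, n)
  "nedorpane" → 9 new (n, e, d, o, r, p, a, n, e)
  "lurungalso" → prefix "l" already present; 9 new (u, r, u, n, g, a, l, s, o)
  "sarso" → 5 new (s, a, r, s, o)
  "dordekalu" → 9 new (d, o, r, d, e, k, a, l, u)
  "dorrotamor" → prefix "dor" already present; 7 new (r, o, t, a, m, o, r)
Total nodes = 8 + 9 + 9 + 5 + 9 + 7 = 47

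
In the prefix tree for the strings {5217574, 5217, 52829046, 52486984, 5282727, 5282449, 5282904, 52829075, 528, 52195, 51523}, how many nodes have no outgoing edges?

Leaves are exactly the stored words that no other stored word extends.
Those words: "51523", "5217574", "52195", "52486984", "5282449", "5282727", "52829046", "52829075"
Leaf count: 8

8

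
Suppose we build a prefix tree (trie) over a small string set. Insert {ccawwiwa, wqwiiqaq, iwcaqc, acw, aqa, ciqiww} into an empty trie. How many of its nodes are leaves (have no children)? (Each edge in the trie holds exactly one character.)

A leaf is a node with no children — equivalently, the end of a word that is not a proper prefix of any other stored word.
Those words: "acw", "aqa", "ccawwiwa", "ciqiww", "iwcaqc", "wqwiiqaq"
Leaf count: 6

6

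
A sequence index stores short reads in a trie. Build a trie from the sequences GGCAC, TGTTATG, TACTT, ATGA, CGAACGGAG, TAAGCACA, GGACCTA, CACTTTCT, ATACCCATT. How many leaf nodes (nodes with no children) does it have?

9

Leaves are exactly the stored words that no other stored word extends.
Those words: "ATACCCATT", "ATGA", "CACTTTCT", "CGAACGGAG", "GGACCTA", "GGCAC", "TAAGCACA", "TACTT", "TGTTATG"
Leaf count: 9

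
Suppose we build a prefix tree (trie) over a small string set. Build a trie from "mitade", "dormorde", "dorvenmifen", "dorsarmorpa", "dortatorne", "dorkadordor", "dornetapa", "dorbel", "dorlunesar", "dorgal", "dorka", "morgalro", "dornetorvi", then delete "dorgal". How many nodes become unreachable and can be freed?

After clearing the end-marker at "dorgal", prune upward until reaching a node still needed by another word.
The suffix "gal" (3 nodes) is used only by "dorgal"; the node for "dor" still has the child "m", so pruning stops there.
Nodes removed: 3

3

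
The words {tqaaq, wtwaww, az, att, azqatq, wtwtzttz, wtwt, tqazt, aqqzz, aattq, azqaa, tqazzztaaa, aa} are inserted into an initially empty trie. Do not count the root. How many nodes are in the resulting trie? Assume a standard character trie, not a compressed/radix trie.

41

Count nodes per top-level branch (shared prefixes stored once):
  'a'-branch (aa, aattq, aqqzz, att, az, azqaa, azqatq): 17 nodes
  't'-branch (tqaaq, tqazt, tqazzztaaa): 13 nodes
  'w'-branch (wtwaww, wtwt, wtwtzttz): 11 nodes
Sum: 41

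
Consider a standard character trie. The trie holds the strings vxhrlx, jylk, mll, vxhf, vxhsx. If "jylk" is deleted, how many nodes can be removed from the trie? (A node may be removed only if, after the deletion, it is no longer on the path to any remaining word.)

4

A node on "jylk"'s path can go only if nothing else ends at it or branches off below it.
No other word shares any prefix with "jylk", so all 4 of its nodes go.
Nodes removed: 4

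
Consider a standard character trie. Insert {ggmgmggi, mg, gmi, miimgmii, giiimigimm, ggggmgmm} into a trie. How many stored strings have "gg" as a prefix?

Filter for entries beginning with "gg":
Matches: "ggggmgmm", "ggmgmggi"
Count: 2

2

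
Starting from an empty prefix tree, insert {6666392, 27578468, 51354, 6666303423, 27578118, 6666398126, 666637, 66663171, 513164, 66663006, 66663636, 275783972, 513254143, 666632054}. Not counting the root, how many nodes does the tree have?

58

Count nodes per top-level branch (shared prefixes stored once):
  '2'-branch (27578118, 275783972, 27578468): 15 nodes
  '5'-branch (513164, 513254143, 51354): 14 nodes
  '6'-branch (66663006, 6666303423, 66663171, 666632054, 66663636, 666637, 6666392, 6666398126): 29 nodes
Sum: 58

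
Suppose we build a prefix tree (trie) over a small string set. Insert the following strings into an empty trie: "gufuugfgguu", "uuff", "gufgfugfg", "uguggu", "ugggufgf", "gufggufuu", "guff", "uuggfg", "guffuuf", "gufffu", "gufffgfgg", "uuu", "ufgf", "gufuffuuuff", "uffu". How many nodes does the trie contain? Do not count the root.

64

Trace insertions, counting only characters that open a new branch:
  "gufuugfgguu" → 11 new (g, u, f, u, u, g, f, g, g, u, u)
  "uuff" → 4 new (u, u, f, f)
  "gufgfugfg" → prefix "guf" already present; 6 new (g, f, u, g, f, g)
  "uguggu" → prefix "u" already present; 5 new (g, u, g, g, u)
  "ugggufgf" → prefix "ug" already present; 6 new (g, g, u, f, g, f)
  "gufggufuu" → prefix "gufg" already present; 5 new (g, u, f, u, u)
  "guff" → prefix "guf" already present; 1 new (f)
  "uuggfg" → prefix "uu" already present; 4 new (g, g, f, g)
  "guffuuf" → prefix "guff" already present; 3 new (u, u, f)
  "gufffu" → prefix "guff" already present; 2 new (f, u)
  "gufffgfgg" → prefix "gufff" already present; 4 new (g, f, g, g)
  "uuu" → prefix "uu" already present; 1 new (u)
  "ufgf" → prefix "u" already present; 3 new (f, g, f)
  "gufuffuuuff" → prefix "gufu" already present; 7 new (f, f, u, u, u, f, f)
  "uffu" → prefix "uf" already present; 2 new (f, u)
Total nodes = 11 + 4 + 6 + 5 + 6 + 5 + 1 + 4 + 3 + 2 + 4 + 1 + 3 + 7 + 2 = 64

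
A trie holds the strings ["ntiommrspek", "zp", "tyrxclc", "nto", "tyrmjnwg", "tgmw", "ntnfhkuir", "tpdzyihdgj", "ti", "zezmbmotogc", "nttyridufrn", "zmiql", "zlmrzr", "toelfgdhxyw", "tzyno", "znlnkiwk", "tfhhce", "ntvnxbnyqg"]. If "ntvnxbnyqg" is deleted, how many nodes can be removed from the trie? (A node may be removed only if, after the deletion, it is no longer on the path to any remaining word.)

After clearing the end-marker at "ntvnxbnyqg", prune upward until reaching a node still needed by another word.
The suffix "vnxbnyqg" (8 nodes) is used only by "ntvnxbnyqg"; the node for "nt" still has the child "i", so pruning stops there.
Nodes removed: 8

8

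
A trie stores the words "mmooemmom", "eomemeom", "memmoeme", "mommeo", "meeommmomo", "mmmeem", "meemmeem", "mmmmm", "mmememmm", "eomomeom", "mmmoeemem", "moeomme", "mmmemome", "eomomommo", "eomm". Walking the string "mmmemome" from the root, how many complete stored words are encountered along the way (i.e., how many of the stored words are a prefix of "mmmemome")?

Traverse "mmmemome" character by character; count nodes along the way that are marked as word ends.
Prefixes of the query that are stored words: "mmmemome"
Count: 1

1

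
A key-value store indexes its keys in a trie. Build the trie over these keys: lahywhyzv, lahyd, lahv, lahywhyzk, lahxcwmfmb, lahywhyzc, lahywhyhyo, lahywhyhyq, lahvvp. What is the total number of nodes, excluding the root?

26

For each word, the new-node count is its length minus the longest prefix already in the trie:
  "lahywhyzv" → 9 new (l, a, h, y, w, h, y, z, v)
  "lahyd" → prefix "lahy" already present; 1 new (d)
  "lahv" → prefix "lah" already present; 1 new (v)
  "lahywhyzk" → prefix "lahywhyz" already present; 1 new (k)
  "lahxcwmfmb" → prefix "lah" already present; 7 new (x, c, w, m, f, m, b)
  "lahywhyzc" → prefix "lahywhyz" already present; 1 new (c)
  "lahywhyhyo" → prefix "lahywhy" already present; 3 new (h, y, o)
  "lahywhyhyq" → prefix "lahywhyhy" already present; 1 new (q)
  "lahvvp" → prefix "lahv" already present; 2 new (v, p)
Total nodes = 9 + 1 + 1 + 1 + 7 + 1 + 3 + 1 + 2 = 26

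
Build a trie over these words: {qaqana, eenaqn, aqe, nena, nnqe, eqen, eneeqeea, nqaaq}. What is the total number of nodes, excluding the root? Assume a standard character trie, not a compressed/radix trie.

36

Insert word by word; a character creates a node only if that edge doesn't already exist:
  "qaqana" → 6 new (q, a, q, a, n, a)
  "eenaqn" → 6 new (e, e, n, a, q, n)
  "aqe" → 3 new (a, q, e)
  "nena" → 4 new (n, e, n, a)
  "nnqe" → prefix "n" already present; 3 new (n, q, e)
  "eqen" → prefix "e" already present; 3 new (q, e, n)
  "eneeqeea" → prefix "e" already present; 7 new (n, e, e, q, e, e, a)
  "nqaaq" → prefix "n" already present; 4 new (q, a, a, q)
Total nodes = 6 + 6 + 3 + 4 + 3 + 3 + 7 + 4 = 36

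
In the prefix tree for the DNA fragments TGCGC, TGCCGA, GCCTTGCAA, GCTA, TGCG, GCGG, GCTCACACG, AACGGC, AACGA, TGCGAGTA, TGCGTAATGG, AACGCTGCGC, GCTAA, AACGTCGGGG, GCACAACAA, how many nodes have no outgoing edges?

13

Leaves are exactly the stored words that no other stored word extends.
Those words: "AACGA", "AACGCTGCGC", "AACGGC", "AACGTCGGGG", "GCACAACAA", "GCCTTGCAA", "GCGG", "GCTAA", "GCTCACACG", "TGCCGA", "TGCGAGTA", "TGCGC", "TGCGTAATGG"
Leaf count: 13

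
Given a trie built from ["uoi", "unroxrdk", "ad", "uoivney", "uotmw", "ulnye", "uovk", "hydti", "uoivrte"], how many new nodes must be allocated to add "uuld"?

3

Walking "uuld" from the root, the first 1 characters ("u") follow existing edges; "u" is the first miss.
Each of the 3 remaining characters creates one node.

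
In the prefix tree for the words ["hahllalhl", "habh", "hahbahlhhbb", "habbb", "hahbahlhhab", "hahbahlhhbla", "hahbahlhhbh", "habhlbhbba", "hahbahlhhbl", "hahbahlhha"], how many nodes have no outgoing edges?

7

A leaf is a node with no children — equivalently, the end of a word that is not a proper prefix of any other stored word.
Those words: "habbb", "habhlbhbba", "hahbahlhhab", "hahbahlhhbb", "hahbahlhhbh", "hahbahlhhbla", "hahllalhl"
Leaf count: 7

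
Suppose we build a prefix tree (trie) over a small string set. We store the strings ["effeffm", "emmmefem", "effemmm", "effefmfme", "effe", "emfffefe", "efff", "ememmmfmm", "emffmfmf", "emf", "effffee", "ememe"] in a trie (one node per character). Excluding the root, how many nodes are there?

For each word, the new-node count is its length minus the longest prefix already in the trie:
  "effeffm" → 7 new (e, f, f, e, f, f, m)
  "emmmefem" → prefix "e" already present; 7 new (m, m, m, e, f, e, m)
  "effemmm" → prefix "effe" already present; 3 new (m, m, m)
  "effefmfme" → prefix "effef" already present; 4 new (m, f, m, e)
  "effe" → prefix "effe" already present; 0 new (none)
  "emfffefe" → prefix "em" already present; 6 new (f, f, f, e, f, e)
  "efff" → prefix "eff" already present; 1 new (f)
  "ememmmfmm" → prefix "em" already present; 7 new (e, m, m, m, f, m, m)
  "emffmfmf" → prefix "emff" already present; 4 new (m, f, m, f)
  "emf" → prefix "emf" already present; 0 new (none)
  "effffee" → prefix "efff" already present; 3 new (f, e, e)
  "ememe" → prefix "emem" already present; 1 new (e)
Total nodes = 7 + 7 + 3 + 4 + 0 + 6 + 1 + 7 + 4 + 0 + 3 + 1 = 43

43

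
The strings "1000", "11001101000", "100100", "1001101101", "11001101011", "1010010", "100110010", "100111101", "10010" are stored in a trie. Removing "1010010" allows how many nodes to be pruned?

5

A node on "1010010"'s path can go only if nothing else ends at it or branches off below it.
The suffix "10010" (5 nodes) is used only by "1010010"; the node for "10" still has the child "0", so pruning stops there.
Nodes removed: 5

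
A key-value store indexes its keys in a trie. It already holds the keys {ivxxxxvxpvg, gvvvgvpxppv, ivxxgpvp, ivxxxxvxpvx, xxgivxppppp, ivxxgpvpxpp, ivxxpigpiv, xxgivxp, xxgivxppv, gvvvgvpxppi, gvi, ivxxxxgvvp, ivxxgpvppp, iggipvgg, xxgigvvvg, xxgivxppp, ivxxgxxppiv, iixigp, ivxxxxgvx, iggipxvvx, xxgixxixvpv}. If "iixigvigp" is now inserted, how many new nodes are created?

4

"iixig" is already a path in the trie; the remaining "vigp" must be added.
So 9 − 5 = 4 new nodes.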